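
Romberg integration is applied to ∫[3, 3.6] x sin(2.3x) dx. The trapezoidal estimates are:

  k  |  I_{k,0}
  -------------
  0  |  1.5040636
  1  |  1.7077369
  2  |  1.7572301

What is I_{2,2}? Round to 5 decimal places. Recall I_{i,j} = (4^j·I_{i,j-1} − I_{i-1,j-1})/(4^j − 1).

I_{1,1} = 1.7077369 + (1.7077369 − 1.5040636)/3 = 1.7756280
I_{2,1} = (4·1.7572301 − 1.7077369) / 3 = 1.7737278
I_{2,2} = 1.7737278 + (1.7737278 − 1.7756280)/15 = 1.7736011

1.77360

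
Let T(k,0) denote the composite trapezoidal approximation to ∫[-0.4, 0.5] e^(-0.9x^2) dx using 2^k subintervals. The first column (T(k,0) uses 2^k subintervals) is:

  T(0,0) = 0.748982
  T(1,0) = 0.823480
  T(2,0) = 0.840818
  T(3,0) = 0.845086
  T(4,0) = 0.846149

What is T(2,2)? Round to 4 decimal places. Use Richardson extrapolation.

T(1,1) = (4·0.823480 − 0.748982) / 3 = 0.848313
T(2,1) = (4·0.840818 − 0.823480) / 3 = 0.846597
T(2,2) = 0.846597 + (0.846597 − 0.848313)/15 = 0.846483
(Column j=1 coincides with Simpson's rule on the same nodes.)

0.8465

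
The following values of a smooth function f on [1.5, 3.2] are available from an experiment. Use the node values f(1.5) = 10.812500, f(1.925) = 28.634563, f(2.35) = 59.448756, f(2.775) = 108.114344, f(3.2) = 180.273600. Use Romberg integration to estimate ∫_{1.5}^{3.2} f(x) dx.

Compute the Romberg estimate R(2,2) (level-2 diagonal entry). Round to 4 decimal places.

121.3980

R(0,0) (trapezoid, 1 panel, h=1.7000): 162.423185
R(1,0) (trapezoid, 2 panels, h=0.8500): 131.743035
R(2,0) (trapezoid, 4 panels, h=0.4250): 123.989803
R(1,1) = 131.743035 + (131.743035 − 162.423185)/3 = 121.516318
R(2,1) = 123.989803 + (123.989803 − 131.743035)/3 = 121.405392
R(2,2) = 121.405392 + (121.405392 − 121.516318)/15 = 121.397997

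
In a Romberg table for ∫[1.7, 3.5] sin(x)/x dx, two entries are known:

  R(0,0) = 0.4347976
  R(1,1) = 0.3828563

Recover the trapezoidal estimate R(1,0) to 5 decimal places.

0.39584

From R(1,1) = (4·R(1,0) − R(0,0))/3, solve for R(1,0):
4·R(1,0) = 3·0.3828563 + 0.4347976 = 1.5833665
R(1,0) = 0.3958416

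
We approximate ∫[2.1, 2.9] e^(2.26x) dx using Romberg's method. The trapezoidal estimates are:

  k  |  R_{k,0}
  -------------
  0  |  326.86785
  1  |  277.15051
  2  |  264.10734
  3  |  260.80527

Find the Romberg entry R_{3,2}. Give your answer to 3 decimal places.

R_{2,1} = 264.10734 + (264.10734 − 277.15051)/3 = 259.75962
R_{3,1} = (4·260.80527 − 264.10734) / 3 = 259.70458
R_{3,2} = 259.70458 + (259.70458 − 259.75962)/15 = 259.70091

259.701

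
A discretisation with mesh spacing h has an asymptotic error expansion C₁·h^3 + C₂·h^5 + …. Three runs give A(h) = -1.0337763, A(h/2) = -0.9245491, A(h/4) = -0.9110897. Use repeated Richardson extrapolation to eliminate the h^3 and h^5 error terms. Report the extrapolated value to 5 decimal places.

First eliminate the h^3 term (factor 2^3 = 8):
  B₁ = (8·(-0.9245491) − (-1.0337763))/7 = -0.9089452
  B₂ = (8·(-0.9110897) − (-0.9245491))/7 = -0.9091669
Then eliminate the h^5 term (factor 2^5 = 32):
  (32·(-0.9091669) − (-0.9089452))/31 = -0.9091741

-0.90917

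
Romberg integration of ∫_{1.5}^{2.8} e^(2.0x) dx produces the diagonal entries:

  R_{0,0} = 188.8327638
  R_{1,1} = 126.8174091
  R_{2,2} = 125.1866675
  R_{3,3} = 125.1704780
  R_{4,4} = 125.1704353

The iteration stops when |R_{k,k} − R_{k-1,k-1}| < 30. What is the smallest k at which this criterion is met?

k = 2

|R_{1,1} − R_{0,0}| = 62.0153547 ≥ 30
|R_{2,2} − R_{1,1}| = 1.6307416 < 30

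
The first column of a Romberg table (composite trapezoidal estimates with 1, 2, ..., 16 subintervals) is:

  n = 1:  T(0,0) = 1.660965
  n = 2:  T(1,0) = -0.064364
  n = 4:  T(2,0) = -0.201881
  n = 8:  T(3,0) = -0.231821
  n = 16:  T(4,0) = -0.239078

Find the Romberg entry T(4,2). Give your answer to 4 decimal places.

T(3,1) = (4·(-0.231821) − (-0.201881)) / 3 = -0.241801
T(4,1) = (4·(-0.239078) − (-0.231821)) / 3 = -0.241497
T(4,2) = -0.241497 + (-0.241497 − (-0.241801))/15 = -0.241477

-0.2415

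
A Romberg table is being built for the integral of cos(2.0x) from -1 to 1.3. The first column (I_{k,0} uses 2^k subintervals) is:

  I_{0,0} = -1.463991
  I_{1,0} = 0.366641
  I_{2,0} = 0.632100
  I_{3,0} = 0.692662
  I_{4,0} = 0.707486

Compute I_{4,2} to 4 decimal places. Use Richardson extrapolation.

I_{3,1} = (4·0.692662 − 0.632100) / 3 = 0.712849
I_{4,1} = (4·0.707486 − 0.692662) / 3 = 0.712427
I_{4,2} = (16·0.712427 − 0.712849) / 15 = 0.712399
(Column j=1 coincides with Simpson's rule on the same nodes.)

0.7124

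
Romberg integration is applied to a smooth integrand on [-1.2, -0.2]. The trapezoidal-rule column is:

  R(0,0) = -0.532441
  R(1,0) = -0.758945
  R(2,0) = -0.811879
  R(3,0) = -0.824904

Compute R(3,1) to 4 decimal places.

-0.8292

Richardson extrapolation on the trapezoidal column (denominator 4−1=3):
R(3,1) = -0.824904 + (-0.824904 − (-0.811879))/3 = -0.829246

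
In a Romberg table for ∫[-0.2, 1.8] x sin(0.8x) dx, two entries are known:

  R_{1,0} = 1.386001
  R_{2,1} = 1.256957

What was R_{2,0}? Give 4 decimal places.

1.2892

From R_{2,1} = (4·R_{2,0} − R_{1,0})/3, solve for R_{2,0}:
4·R_{2,0} = 3·1.256957 + 1.386001 = 5.156872
R_{2,0} = 1.289218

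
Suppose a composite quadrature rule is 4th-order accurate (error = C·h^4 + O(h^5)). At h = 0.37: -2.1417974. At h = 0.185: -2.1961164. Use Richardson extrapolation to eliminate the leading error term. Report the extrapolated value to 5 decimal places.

-2.19974

The leading error scales as h^4; refining by a factor of 2 reduces it by 2^4 = 16.
Extrapolated value = (16·A(h/2) − A(h)) / (16 − 1)
= (16·(-2.1961164) − (-2.1417974)) / 15
= -32.9960650 / 15 = -2.1997377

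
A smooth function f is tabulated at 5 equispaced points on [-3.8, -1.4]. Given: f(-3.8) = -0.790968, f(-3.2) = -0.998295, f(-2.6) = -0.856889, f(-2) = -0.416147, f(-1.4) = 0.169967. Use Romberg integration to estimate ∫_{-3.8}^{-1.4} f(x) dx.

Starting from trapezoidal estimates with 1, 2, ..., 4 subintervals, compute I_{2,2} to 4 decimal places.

I_{0,0} (trapezoid, 1 panel, h=2.4000): -0.745201
I_{1,0} (trapezoid, 2 panels, h=1.2000): -1.400867
I_{2,0} (trapezoid, 4 panels, h=0.6000): -1.549099
I_{1,1} = -1.400867 + (-1.400867 − (-0.745201))/3 = -1.619422
I_{2,1} = -1.549099 + (-1.549099 − (-1.400867))/3 = -1.598510
I_{2,2} = -1.598510 + (-1.598510 − (-1.619422))/15 = -1.597116

-1.5971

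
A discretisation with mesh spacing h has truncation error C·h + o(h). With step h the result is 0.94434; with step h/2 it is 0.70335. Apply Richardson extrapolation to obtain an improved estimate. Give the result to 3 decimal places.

The leading error scales as h; refining by a factor of 2 reduces it by 2^1 = 2.
Extrapolated value = (2·A(h/2) − A(h)) / (2 − 1)
= (2·0.70335 − 0.94434) / 1
= 0.46236 / 1 = 0.46236

0.462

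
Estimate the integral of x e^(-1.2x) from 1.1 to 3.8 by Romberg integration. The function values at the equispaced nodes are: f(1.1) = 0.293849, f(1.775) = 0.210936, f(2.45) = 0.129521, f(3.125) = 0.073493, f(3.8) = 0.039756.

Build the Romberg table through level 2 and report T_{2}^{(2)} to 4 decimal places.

0.3897

T_{0}^{(0)} (trapezoid, 1 panel, h=2.7000): 0.450367
T_{1}^{(0)} (trapezoid, 2 panels, h=1.3500): 0.400037
T_{2}^{(0)} (trapezoid, 4 panels, h=0.6750): 0.392008
T_{1}^{(1)} = 0.400037 + (0.400037 − 0.450367)/3 = 0.383260
T_{2}^{(1)} = 0.392008 + (0.392008 − 0.400037)/3 = 0.389332
T_{2}^{(2)} = 0.389332 + (0.389332 − 0.383260)/15 = 0.389737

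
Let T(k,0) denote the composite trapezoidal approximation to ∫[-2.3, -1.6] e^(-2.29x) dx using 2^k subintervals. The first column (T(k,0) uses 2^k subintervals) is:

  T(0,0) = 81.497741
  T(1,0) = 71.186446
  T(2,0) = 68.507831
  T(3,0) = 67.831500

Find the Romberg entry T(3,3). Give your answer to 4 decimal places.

Richardson extrapolation on the trapezoidal column (denominator 4−1=3):
T(1,1) = 71.186446 + (71.186446 − 81.497741)/3 = 67.749348
T(2,1) = 68.507831 + (68.507831 − 71.186446)/3 = 67.614959
T(3,1) = (4·67.831500 − 68.507831) / 3 = 67.606056
T(2,2) = (16·67.614959 − 67.749348) / 15 = 67.606000
T(3,2) = 67.606056 + (67.606056 − 67.614959)/15 = 67.605462
T(3,3) = 67.605462 + (67.605462 − 67.606000)/63 = 67.605453

67.6055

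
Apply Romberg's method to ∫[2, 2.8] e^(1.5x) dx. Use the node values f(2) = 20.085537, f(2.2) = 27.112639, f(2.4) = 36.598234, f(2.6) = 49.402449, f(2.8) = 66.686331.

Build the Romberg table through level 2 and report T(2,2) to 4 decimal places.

T(0,0) (trapezoid, 1 panel, h=0.8000): 34.708747
T(1,0) (trapezoid, 2 panels, h=0.4000): 31.993667
T(2,0) (trapezoid, 4 panels, h=0.2000): 31.299851
T(1,1) = 31.993667 + (31.993667 − 34.708747)/3 = 31.088640
T(2,1) = 31.299851 + (31.299851 − 31.993667)/3 = 31.068579
T(2,2) = 31.068579 + (31.068579 − 31.088640)/15 = 31.067242

31.0672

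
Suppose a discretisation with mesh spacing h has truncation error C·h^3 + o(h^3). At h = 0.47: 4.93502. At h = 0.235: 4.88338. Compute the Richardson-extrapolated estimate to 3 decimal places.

The leading error scales as h^3; refining by a factor of 2 reduces it by 2^3 = 8.
Extrapolated value = (8·A(h/2) − A(h)) / (8 − 1)
= (8·4.88338 − 4.93502) / 7
= 34.13202 / 7 = 4.87600

4.876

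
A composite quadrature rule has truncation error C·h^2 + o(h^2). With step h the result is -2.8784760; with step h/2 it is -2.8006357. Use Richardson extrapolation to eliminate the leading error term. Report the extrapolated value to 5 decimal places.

Extrapolated value = (4·A(h/2) − A(h)) / (4 − 1)
= (4·(-2.8006357) − (-2.8784760)) / 3
= -8.3240668 / 3 = -2.7746889

-2.77469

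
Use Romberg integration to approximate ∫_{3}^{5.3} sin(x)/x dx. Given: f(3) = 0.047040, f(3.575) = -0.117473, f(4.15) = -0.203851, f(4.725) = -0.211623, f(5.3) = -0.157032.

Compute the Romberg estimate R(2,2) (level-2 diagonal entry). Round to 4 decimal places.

-0.3513

R(0,0) (trapezoid, 1 panel, h=2.3000): -0.126491
R(1,0) (trapezoid, 2 panels, h=1.1500): -0.297674
R(2,0) (trapezoid, 4 panels, h=0.5750): -0.338067
R(1,1) = -0.297674 + (-0.297674 − (-0.126491))/3 = -0.354735
R(2,1) = -0.338067 + (-0.338067 − (-0.297674))/3 = -0.351531
R(2,2) = -0.351531 + (-0.351531 − (-0.354735))/15 = -0.351317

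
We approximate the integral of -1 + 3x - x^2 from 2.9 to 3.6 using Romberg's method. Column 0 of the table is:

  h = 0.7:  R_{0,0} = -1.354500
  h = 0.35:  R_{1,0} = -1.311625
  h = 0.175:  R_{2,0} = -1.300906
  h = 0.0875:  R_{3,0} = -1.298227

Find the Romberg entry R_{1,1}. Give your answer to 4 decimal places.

Richardson extrapolation on the trapezoidal column (denominator 4−1=3):
R_{1,1} = -1.311625 + (-1.311625 − (-1.354500))/3 = -1.297333

-1.2973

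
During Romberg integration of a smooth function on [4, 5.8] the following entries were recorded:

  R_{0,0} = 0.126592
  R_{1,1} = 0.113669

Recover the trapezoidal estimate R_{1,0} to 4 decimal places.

From R_{1,1} = (4·R_{1,0} − R_{0,0})/3, solve for R_{1,0}:
4·R_{1,0} = 3·0.113669 + 0.126592 = 0.467599
R_{1,0} = 0.116900

0.1169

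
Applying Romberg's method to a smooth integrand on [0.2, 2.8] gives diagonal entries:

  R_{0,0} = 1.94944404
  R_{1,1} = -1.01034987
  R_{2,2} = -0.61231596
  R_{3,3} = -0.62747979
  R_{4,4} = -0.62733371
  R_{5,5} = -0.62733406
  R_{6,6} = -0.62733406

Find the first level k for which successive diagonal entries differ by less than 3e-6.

k = 5

|R_{1,1} − R_{0,0}| = 2.95979391 ≥ 3e-6
|R_{2,2} − R_{1,1}| = 0.39803391 ≥ 3e-6
|R_{3,3} − R_{2,2}| = 0.01516383 ≥ 3e-6
|R_{4,4} − R_{3,3}| = 0.00014608 ≥ 3e-6
|R_{5,5} − R_{4,4}| = 0.00000035 < 3e-6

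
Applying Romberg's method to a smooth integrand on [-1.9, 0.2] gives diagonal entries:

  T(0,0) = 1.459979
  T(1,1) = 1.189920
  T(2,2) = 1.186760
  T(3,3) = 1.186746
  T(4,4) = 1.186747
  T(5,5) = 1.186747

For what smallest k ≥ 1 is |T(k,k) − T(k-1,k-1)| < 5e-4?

k = 3

|T(1,1) − T(0,0)| = 0.270059 ≥ 5e-4
|T(2,2) − T(1,1)| = 0.003160 ≥ 5e-4
|T(3,3) − T(2,2)| = 0.000014 < 5e-4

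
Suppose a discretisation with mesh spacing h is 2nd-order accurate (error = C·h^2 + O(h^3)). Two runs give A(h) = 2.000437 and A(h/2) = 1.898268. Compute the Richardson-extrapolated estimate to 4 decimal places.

1.8642

The leading error scales as h^2; refining by a factor of 2 reduces it by 2^2 = 4.
Extrapolated value = (4·A(h/2) − A(h)) / (4 − 1)
= (4·1.898268 − 2.000437) / 3
= 5.592635 / 3 = 1.864212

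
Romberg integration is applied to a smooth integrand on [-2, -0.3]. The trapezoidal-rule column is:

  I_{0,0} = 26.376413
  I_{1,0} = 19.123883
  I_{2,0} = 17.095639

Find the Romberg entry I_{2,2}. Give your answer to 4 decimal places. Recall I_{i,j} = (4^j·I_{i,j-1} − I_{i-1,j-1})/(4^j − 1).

16.4004

Richardson extrapolation on the trapezoidal column (denominator 4−1=3):
I_{1,1} = (4·19.123883 − 26.376413) / 3 = 16.706373
I_{2,1} = 17.095639 + (17.095639 − 19.123883)/3 = 16.419558
I_{2,2} = 16.419558 + (16.419558 − 16.706373)/15 = 16.400437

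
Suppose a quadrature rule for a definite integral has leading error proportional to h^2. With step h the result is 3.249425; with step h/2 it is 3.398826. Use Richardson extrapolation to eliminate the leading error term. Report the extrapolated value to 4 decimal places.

The leading error scales as h^2; refining by a factor of 2 reduces it by 2^2 = 4.
Extrapolated value = (4·A(h/2) − A(h)) / (4 − 1)
= (4·3.398826 − 3.249425) / 3
= 10.345879 / 3 = 3.448626

3.4486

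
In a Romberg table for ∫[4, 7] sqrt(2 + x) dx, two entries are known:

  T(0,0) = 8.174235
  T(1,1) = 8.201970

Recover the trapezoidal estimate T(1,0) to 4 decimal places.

From T(1,1) = (4·T(1,0) − T(0,0))/3, solve for T(1,0):
4·T(1,0) = 3·8.201970 + 8.174235 = 32.780145
T(1,0) = 8.195036

8.1950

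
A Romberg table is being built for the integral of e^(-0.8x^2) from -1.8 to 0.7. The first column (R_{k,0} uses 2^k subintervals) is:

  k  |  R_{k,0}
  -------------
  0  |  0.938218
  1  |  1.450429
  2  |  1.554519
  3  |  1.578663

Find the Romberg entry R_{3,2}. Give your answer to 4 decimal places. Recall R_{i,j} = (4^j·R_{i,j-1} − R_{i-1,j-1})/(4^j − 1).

1.5865

Richardson extrapolation on the trapezoidal column (denominator 4−1=3):
R_{2,1} = 1.554519 + (1.554519 − 1.450429)/3 = 1.589216
R_{3,1} = (4·1.578663 − 1.554519) / 3 = 1.586711
R_{3,2} = 1.586711 + (1.586711 − 1.589216)/15 = 1.586544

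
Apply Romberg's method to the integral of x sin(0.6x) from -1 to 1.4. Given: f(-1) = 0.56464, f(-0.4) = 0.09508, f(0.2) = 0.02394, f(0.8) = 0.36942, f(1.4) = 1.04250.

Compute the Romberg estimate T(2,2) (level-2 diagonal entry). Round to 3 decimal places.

0.704

T(0,0) (trapezoid, 1 panel, h=2.4000): 1.92857
T(1,0) (trapezoid, 2 panels, h=1.2000): 0.99301
T(2,0) (trapezoid, 4 panels, h=0.6000): 0.77521
T(1,1) = 0.99301 + (0.99301 − 1.92857)/3 = 0.68116
T(2,1) = 0.77521 + (0.77521 − 0.99301)/3 = 0.70261
T(2,2) = 0.70261 + (0.70261 − 0.68116)/15 = 0.70404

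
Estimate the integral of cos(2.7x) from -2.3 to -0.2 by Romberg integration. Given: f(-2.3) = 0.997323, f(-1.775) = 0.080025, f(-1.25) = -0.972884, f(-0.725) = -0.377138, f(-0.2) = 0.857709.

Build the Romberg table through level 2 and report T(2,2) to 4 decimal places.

-0.1913

T(0,0) (trapezoid, 1 panel, h=2.1000): 1.947784
T(1,0) (trapezoid, 2 panels, h=1.0500): -0.047636
T(2,0) (trapezoid, 4 panels, h=0.5250): -0.179803
T(1,1) = -0.047636 + (-0.047636 − 1.947784)/3 = -0.712776
T(2,1) = -0.179803 + (-0.179803 − (-0.047636))/3 = -0.223859
T(2,2) = -0.223859 + (-0.223859 − (-0.712776))/15 = -0.191265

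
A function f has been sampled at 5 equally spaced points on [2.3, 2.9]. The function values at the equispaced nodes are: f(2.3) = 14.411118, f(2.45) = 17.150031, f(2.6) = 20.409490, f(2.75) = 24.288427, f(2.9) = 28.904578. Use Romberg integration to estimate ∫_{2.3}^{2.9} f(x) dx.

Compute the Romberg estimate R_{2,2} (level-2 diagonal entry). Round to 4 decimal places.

12.4944

R_{0,0} (trapezoid, 1 panel, h=0.6000): 12.994709
R_{1,0} (trapezoid, 2 panels, h=0.3000): 12.620201
R_{2,0} (trapezoid, 4 panels, h=0.1500): 12.525869
R_{1,1} = 12.620201 + (12.620201 − 12.994709)/3 = 12.495365
R_{2,1} = 12.525869 + (12.525869 − 12.620201)/3 = 12.494425
R_{2,2} = 12.494425 + (12.494425 − 12.495365)/15 = 12.494362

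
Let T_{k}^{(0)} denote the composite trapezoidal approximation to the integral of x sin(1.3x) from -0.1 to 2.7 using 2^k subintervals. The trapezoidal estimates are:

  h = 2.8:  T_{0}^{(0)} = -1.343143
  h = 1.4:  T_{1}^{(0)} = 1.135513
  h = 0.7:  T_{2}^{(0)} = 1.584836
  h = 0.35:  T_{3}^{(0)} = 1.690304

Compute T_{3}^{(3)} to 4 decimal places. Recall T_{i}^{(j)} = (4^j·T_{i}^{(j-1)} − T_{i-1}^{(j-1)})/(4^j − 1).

Richardson extrapolation on the trapezoidal column (denominator 4−1=3):
T_{1}^{(1)} = (4·1.135513 − (-1.343143)) / 3 = 1.961732
T_{2}^{(1)} = (4·1.584836 − 1.135513) / 3 = 1.734610
T_{3}^{(1)} = (4·1.690304 − 1.584836) / 3 = 1.725460
T_{2}^{(2)} = (16·1.734610 − 1.961732) / 15 = 1.719469
T_{3}^{(2)} = 1.725460 + (1.725460 − 1.734610)/15 = 1.724850
T_{3}^{(3)} = (64·1.724850 − 1.719469) / 63 = 1.724935

1.7249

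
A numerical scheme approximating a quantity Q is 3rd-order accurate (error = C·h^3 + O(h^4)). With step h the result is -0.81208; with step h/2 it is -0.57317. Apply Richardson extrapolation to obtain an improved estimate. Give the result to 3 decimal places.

-0.539

The leading error scales as h^3; refining by a factor of 2 reduces it by 2^3 = 8.
Extrapolated value = (8·A(h/2) − A(h)) / (8 − 1)
= (8·(-0.57317) − (-0.81208)) / 7
= -3.77328 / 7 = -0.53904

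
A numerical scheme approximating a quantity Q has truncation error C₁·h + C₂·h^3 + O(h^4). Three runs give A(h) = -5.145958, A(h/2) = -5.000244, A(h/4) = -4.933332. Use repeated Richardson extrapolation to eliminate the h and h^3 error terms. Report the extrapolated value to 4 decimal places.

First eliminate the h term (factor 2^1 = 2):
  B₁ = (2·(-5.000244) − (-5.145958))/1 = -4.854530
  B₂ = (2·(-4.933332) − (-5.000244))/1 = -4.866420
Then eliminate the h^3 term (factor 2^3 = 8):
  (8·(-4.866420) − (-4.854530))/7 = -4.868119

-4.8681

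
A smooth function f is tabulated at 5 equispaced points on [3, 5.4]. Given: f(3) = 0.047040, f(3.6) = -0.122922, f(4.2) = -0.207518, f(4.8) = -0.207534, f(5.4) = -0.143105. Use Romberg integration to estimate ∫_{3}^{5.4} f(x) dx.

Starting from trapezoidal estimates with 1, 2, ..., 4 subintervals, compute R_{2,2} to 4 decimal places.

R_{0,0} (trapezoid, 1 panel, h=2.4000): -0.115278
R_{1,0} (trapezoid, 2 panels, h=1.2000): -0.306661
R_{2,0} (trapezoid, 4 panels, h=0.6000): -0.351604
R_{1,1} = -0.306661 + (-0.306661 − (-0.115278))/3 = -0.370455
R_{2,1} = -0.351604 + (-0.351604 − (-0.306661))/3 = -0.366585
R_{2,2} = -0.366585 + (-0.366585 − (-0.370455))/15 = -0.366327

-0.3663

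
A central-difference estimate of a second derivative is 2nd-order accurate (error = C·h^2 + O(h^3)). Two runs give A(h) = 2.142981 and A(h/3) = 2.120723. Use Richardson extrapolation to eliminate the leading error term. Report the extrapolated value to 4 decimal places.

Extrapolated value = (9·A(h/3) − A(h)) / (9 − 1)
= (9·2.120723 − 2.142981) / 8
= 16.943526 / 8 = 2.117941

2.1179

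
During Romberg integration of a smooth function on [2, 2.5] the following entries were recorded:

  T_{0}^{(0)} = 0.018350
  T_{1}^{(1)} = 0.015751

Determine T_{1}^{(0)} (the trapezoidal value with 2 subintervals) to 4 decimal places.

0.0164

From T_{1}^{(1)} = (4·T_{1}^{(0)} − T_{0}^{(0)})/3, solve for T_{1}^{(0)}:
4·T_{1}^{(0)} = 3·0.015751 + 0.018350 = 0.065603
T_{1}^{(0)} = 0.016401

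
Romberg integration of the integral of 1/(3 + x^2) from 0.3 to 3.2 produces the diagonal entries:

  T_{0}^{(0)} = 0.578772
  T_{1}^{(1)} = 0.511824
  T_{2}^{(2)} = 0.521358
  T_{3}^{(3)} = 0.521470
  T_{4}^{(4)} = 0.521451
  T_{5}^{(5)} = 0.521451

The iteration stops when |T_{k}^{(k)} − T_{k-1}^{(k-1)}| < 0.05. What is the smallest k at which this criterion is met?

|T_{1}^{(1)} − T_{0}^{(0)}| = 0.066948 ≥ 0.05
|T_{2}^{(2)} − T_{1}^{(1)}| = 0.009534 < 0.05

k = 2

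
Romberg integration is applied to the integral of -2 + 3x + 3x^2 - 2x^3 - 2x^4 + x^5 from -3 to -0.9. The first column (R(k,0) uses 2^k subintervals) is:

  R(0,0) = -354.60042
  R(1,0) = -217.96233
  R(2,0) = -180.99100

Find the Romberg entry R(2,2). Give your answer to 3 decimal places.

Richardson extrapolation on the trapezoidal column (denominator 4−1=3):
R(1,1) = (4·(-217.96233) − (-354.60042)) / 3 = -172.41630
R(2,1) = -180.99100 + (-180.99100 − (-217.96233))/3 = -168.66722
R(2,2) = (16·(-168.66722) − (-172.41630)) / 15 = -168.41728
(Column j=1 coincides with Simpson's rule on the same nodes.)

-168.417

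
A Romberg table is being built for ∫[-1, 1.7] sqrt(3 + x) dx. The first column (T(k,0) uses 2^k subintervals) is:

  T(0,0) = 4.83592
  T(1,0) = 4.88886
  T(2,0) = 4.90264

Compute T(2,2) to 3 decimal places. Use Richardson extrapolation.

Richardson extrapolation on the trapezoidal column (denominator 4−1=3):
T(1,1) = (4·4.88886 − 4.83592) / 3 = 4.90651
T(2,1) = 4.90264 + (4.90264 − 4.88886)/3 = 4.90723
T(2,2) = (16·4.90723 − 4.90651) / 15 = 4.90728

4.907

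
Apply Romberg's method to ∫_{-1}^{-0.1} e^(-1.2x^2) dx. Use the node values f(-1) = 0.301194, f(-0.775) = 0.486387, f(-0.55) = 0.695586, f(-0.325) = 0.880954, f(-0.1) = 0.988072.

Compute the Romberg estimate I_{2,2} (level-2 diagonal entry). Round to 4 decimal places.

I_{0,0} (trapezoid, 1 panel, h=0.9000): 0.580170
I_{1,0} (trapezoid, 2 panels, h=0.4500): 0.603099
I_{2,0} (trapezoid, 4 panels, h=0.2250): 0.609201
I_{1,1} = 0.603099 + (0.603099 − 0.580170)/3 = 0.610742
I_{2,1} = 0.609201 + (0.609201 − 0.603099)/3 = 0.611235
I_{2,2} = 0.611235 + (0.611235 − 0.610742)/15 = 0.611268

0.6113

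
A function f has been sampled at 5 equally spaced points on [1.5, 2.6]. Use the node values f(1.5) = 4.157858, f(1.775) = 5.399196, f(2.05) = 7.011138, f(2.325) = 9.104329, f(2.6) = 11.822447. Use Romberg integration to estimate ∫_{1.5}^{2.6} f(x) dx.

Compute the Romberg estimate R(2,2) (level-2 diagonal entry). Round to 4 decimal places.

8.0680

R(0,0) (trapezoid, 1 panel, h=1.1000): 8.789168
R(1,0) (trapezoid, 2 panels, h=0.5500): 8.250710
R(2,0) (trapezoid, 4 panels, h=0.2750): 8.113824
R(1,1) = 8.250710 + (8.250710 − 8.789168)/3 = 8.071224
R(2,1) = 8.113824 + (8.113824 − 8.250710)/3 = 8.068195
R(2,2) = 8.068195 + (8.068195 − 8.071224)/15 = 8.067993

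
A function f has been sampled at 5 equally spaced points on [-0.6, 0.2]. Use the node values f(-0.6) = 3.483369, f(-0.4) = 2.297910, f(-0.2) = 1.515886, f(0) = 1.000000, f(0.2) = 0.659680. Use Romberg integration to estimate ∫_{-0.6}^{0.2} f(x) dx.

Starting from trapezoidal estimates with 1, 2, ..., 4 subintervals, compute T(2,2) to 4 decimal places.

1.3576

T(0,0) (trapezoid, 1 panel, h=0.8000): 1.657220
T(1,0) (trapezoid, 2 panels, h=0.4000): 1.434964
T(2,0) (trapezoid, 4 panels, h=0.2000): 1.377064
T(1,1) = 1.434964 + (1.434964 − 1.657220)/3 = 1.360879
T(2,1) = 1.377064 + (1.377064 − 1.434964)/3 = 1.357764
T(2,2) = 1.357764 + (1.357764 − 1.360879)/15 = 1.357556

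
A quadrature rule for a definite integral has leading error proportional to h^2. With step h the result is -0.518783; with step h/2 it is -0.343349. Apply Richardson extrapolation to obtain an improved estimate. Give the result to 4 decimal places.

-0.2849

The leading error scales as h^2; refining by a factor of 2 reduces it by 2^2 = 4.
Extrapolated value = (4·A(h/2) − A(h)) / (4 − 1)
= (4·(-0.343349) − (-0.518783)) / 3
= -0.854613 / 3 = -0.284871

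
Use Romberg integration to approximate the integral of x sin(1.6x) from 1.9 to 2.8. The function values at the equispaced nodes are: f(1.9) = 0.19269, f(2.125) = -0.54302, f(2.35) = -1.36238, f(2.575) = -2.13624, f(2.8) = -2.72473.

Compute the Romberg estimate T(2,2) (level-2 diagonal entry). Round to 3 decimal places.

-1.198

T(0,0) (trapezoid, 1 panel, h=0.9000): -1.13942
T(1,0) (trapezoid, 2 panels, h=0.4500): -1.18278
T(2,0) (trapezoid, 4 panels, h=0.2250): -1.19422
T(1,1) = -1.18278 + (-1.18278 − (-1.13942))/3 = -1.19723
T(2,1) = -1.19422 + (-1.19422 − (-1.18278))/3 = -1.19803
T(2,2) = -1.19803 + (-1.19803 − (-1.19723))/15 = -1.19808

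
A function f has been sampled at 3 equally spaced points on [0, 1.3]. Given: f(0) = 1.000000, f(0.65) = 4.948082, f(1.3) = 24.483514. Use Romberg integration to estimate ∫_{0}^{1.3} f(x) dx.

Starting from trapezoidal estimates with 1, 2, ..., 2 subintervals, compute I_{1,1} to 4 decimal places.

9.8098

I_{0,0} (trapezoid, 1 panel, h=1.3000): 16.564284
I_{1,0} (trapezoid, 2 panels, h=0.6500): 11.498395
I_{1,1} = 11.498395 + (11.498395 − 16.564284)/3 = 9.809765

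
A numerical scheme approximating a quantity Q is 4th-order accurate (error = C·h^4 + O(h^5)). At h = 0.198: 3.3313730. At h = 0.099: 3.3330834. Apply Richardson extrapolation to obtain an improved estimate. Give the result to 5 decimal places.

The leading error scales as h^4; refining by a factor of 2 reduces it by 2^4 = 16.
Extrapolated value = (16·A(h/2) − A(h)) / (16 − 1)
= (16·3.3330834 − 3.3313730) / 15
= 49.9979614 / 15 = 3.3331974

3.33320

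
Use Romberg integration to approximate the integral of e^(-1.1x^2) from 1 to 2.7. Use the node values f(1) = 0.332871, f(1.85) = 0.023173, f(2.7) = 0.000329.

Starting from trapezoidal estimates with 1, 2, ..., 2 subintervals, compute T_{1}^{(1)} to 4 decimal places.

0.1207

T_{0}^{(0)} (trapezoid, 1 panel, h=1.7000): 0.283220
T_{1}^{(0)} (trapezoid, 2 panels, h=0.8500): 0.161307
T_{1}^{(1)} = 0.161307 + (0.161307 − 0.283220)/3 = 0.120669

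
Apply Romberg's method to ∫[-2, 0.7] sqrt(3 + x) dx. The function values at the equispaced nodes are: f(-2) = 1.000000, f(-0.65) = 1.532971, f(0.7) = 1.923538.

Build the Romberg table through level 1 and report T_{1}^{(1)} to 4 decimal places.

4.0749

T_{0}^{(0)} (trapezoid, 1 panel, h=2.7000): 3.946776
T_{1}^{(0)} (trapezoid, 2 panels, h=1.3500): 4.042899
T_{1}^{(1)} = 4.042899 + (4.042899 − 3.946776)/3 = 4.074940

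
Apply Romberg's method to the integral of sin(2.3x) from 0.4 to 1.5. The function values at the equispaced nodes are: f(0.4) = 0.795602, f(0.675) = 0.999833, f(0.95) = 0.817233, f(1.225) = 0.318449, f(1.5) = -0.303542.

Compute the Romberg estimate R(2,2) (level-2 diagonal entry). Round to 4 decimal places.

R(0,0) (trapezoid, 1 panel, h=1.1000): 0.270633
R(1,0) (trapezoid, 2 panels, h=0.5500): 0.584795
R(2,0) (trapezoid, 4 panels, h=0.2750): 0.654925
R(1,1) = 0.584795 + (0.584795 − 0.270633)/3 = 0.689516
R(2,1) = 0.654925 + (0.654925 − 0.584795)/3 = 0.678302
R(2,2) = 0.678302 + (0.678302 − 0.689516)/15 = 0.677554

0.6776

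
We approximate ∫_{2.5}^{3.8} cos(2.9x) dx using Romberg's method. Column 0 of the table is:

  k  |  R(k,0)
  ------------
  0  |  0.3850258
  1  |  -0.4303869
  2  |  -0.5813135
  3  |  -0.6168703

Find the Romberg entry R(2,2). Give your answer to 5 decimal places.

-0.62692

Richardson extrapolation on the trapezoidal column (denominator 4−1=3):
R(1,1) = (4·(-0.4303869) − 0.3850258) / 3 = -0.7021911
R(2,1) = (4·(-0.5813135) − (-0.4303869)) / 3 = -0.6316224
R(2,2) = (16·(-0.6316224) − (-0.7021911)) / 15 = -0.6269178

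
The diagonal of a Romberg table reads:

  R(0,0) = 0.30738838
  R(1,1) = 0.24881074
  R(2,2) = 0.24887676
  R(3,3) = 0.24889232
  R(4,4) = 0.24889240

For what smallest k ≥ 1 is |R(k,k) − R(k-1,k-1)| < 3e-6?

|R(1,1) − R(0,0)| = 0.05857764 ≥ 3e-6
|R(2,2) − R(1,1)| = 0.00006602 ≥ 3e-6
|R(3,3) − R(2,2)| = 0.00001556 ≥ 3e-6
|R(4,4) − R(3,3)| = 0.00000008 < 3e-6

k = 4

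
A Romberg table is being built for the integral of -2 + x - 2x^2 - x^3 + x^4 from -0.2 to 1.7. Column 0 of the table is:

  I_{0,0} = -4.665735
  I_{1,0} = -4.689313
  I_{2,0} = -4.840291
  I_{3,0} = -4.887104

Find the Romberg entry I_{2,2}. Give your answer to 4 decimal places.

Richardson extrapolation on the trapezoidal column (denominator 4−1=3):
I_{1,1} = (4·(-4.689313) − (-4.665735)) / 3 = -4.697172
I_{2,1} = (4·(-4.840291) − (-4.689313)) / 3 = -4.890617
I_{2,2} = (16·(-4.890617) − (-4.697172)) / 15 = -4.903513

-4.9035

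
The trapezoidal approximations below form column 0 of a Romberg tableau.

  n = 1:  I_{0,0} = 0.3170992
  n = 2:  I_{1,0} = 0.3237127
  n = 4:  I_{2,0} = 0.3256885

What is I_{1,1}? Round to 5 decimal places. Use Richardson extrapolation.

Richardson extrapolation on the trapezoidal column (denominator 4−1=3):
I_{1,1} = (4·0.3237127 − 0.3170992) / 3 = 0.3259172

0.32592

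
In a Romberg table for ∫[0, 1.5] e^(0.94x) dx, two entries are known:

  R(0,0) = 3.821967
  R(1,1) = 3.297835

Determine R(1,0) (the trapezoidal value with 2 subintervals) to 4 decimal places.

From R(1,1) = (4·R(1,0) − R(0,0))/3, solve for R(1,0):
4·R(1,0) = 3·3.297835 + 3.821967 = 13.715472
R(1,0) = 3.428868

3.4289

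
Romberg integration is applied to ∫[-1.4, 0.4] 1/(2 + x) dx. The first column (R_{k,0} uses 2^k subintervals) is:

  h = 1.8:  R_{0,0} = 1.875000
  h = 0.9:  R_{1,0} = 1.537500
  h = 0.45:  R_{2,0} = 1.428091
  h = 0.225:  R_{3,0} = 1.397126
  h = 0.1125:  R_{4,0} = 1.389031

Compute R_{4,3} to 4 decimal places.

1.3863

Richardson extrapolation on the trapezoidal column (denominator 4−1=3):
R_{2,1} = 1.428091 + (1.428091 − 1.537500)/3 = 1.391621
R_{3,1} = 1.397126 + (1.397126 − 1.428091)/3 = 1.386804
R_{4,1} = 1.389031 + (1.389031 − 1.397126)/3 = 1.386333
R_{3,2} = 1.386804 + (1.386804 − 1.391621)/15 = 1.386483
R_{4,2} = 1.386333 + (1.386333 − 1.386804)/15 = 1.386302
R_{4,3} = (64·1.386302 − 1.386483) / 63 = 1.386299
(Column j=1 coincides with Simpson's rule on the same nodes.)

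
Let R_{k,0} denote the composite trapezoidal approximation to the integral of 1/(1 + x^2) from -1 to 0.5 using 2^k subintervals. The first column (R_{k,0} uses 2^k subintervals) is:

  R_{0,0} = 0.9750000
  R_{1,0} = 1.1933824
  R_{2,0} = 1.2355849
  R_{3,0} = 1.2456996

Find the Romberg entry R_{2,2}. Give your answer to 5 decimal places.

1.24855

R_{1,1} = 1.1933824 + (1.1933824 − 0.9750000)/3 = 1.2661765
R_{2,1} = 1.2355849 + (1.2355849 − 1.1933824)/3 = 1.2496524
R_{2,2} = 1.2496524 + (1.2496524 − 1.2661765)/15 = 1.2485508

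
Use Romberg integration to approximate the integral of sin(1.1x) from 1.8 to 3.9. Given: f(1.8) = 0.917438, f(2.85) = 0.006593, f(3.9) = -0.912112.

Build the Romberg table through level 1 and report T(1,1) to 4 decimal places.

0.0111

T(0,0) (trapezoid, 1 panel, h=2.1000): 0.005592
T(1,0) (trapezoid, 2 panels, h=1.0500): 0.009719
T(1,1) = 0.009719 + (0.009719 − 0.005592)/3 = 0.011095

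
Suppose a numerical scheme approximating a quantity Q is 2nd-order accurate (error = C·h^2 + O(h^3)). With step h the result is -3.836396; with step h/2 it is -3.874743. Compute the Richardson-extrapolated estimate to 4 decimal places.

Extrapolated value = (4·A(h/2) − A(h)) / (4 − 1)
= (4·(-3.874743) − (-3.836396)) / 3
= -11.662576 / 3 = -3.887525

-3.8875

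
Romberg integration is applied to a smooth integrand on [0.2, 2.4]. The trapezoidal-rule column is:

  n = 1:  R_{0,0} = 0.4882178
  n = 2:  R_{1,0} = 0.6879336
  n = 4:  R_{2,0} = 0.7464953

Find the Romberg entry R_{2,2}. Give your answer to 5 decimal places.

0.76678

R_{1,1} = (4·0.6879336 − 0.4882178) / 3 = 0.7545055
R_{2,1} = 0.7464953 + (0.7464953 − 0.6879336)/3 = 0.7660159
R_{2,2} = (16·0.7660159 − 0.7545055) / 15 = 0.7667833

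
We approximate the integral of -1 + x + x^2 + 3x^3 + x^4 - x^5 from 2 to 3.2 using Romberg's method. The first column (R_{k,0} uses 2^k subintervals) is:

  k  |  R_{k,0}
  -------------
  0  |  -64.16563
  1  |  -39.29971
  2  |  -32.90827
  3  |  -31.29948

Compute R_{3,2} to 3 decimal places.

Richardson extrapolation on the trapezoidal column (denominator 4−1=3):
R_{2,1} = -32.90827 + (-32.90827 − (-39.29971))/3 = -30.77779
R_{3,1} = -31.29948 + (-31.29948 − (-32.90827))/3 = -30.76322
R_{3,2} = (16·(-30.76322) − (-30.77779)) / 15 = -30.76225
(Column j=1 coincides with Simpson's rule on the same nodes.)

-30.762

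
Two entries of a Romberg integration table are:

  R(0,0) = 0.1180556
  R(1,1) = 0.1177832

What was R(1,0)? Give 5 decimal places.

From R(1,1) = (4·R(1,0) − R(0,0))/3, solve for R(1,0):
4·R(1,0) = 3·0.1177832 + 0.1180556 = 0.4714052
R(1,0) = 0.1178513

0.11785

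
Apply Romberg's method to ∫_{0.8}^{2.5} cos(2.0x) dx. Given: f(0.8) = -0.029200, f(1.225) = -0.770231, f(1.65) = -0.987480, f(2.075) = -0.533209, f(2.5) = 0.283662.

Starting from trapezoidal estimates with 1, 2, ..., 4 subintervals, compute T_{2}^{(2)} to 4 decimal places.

T_{0}^{(0)} (trapezoid, 1 panel, h=1.7000): 0.216293
T_{1}^{(0)} (trapezoid, 2 panels, h=0.8500): -0.731212
T_{2}^{(0)} (trapezoid, 4 panels, h=0.4250): -0.919568
T_{1}^{(1)} = -0.731212 + (-0.731212 − 0.216293)/3 = -1.047047
T_{2}^{(1)} = -0.919568 + (-0.919568 − (-0.731212))/3 = -0.982353
T_{2}^{(2)} = -0.982353 + (-0.982353 − (-1.047047))/15 = -0.978040

-0.9780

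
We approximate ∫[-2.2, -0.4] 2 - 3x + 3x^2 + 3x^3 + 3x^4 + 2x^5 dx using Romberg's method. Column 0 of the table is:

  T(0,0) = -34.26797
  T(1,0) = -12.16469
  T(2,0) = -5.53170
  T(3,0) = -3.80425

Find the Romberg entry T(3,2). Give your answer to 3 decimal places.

T(2,1) = (4·(-5.53170) − (-12.16469)) / 3 = -3.32070
T(3,1) = -3.80425 + (-3.80425 − (-5.53170))/3 = -3.22843
T(3,2) = -3.22843 + (-3.22843 − (-3.32070))/15 = -3.22228
(Column j=1 coincides with Simpson's rule on the same nodes.)

-3.222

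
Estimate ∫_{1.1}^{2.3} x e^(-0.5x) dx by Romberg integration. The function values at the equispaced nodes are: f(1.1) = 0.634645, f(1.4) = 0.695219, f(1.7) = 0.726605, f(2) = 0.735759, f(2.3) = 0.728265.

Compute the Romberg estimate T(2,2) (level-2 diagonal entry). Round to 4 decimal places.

T(0,0) (trapezoid, 1 panel, h=1.2000): 0.817746
T(1,0) (trapezoid, 2 panels, h=0.6000): 0.844836
T(2,0) (trapezoid, 4 panels, h=0.3000): 0.851711
T(1,1) = 0.844836 + (0.844836 − 0.817746)/3 = 0.853866
T(2,1) = 0.851711 + (0.851711 − 0.844836)/3 = 0.854003
T(2,2) = 0.854003 + (0.854003 − 0.853866)/15 = 0.854012

0.8540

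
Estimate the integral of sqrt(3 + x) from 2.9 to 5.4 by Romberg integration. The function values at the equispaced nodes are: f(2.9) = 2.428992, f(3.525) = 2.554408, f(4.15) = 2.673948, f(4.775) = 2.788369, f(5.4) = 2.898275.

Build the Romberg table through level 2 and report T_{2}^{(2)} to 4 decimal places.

6.6763

T_{0}^{(0)} (trapezoid, 1 panel, h=2.5000): 6.659084
T_{1}^{(0)} (trapezoid, 2 panels, h=1.2500): 6.671977
T_{2}^{(0)} (trapezoid, 4 panels, h=0.6250): 6.675224
T_{1}^{(1)} = 6.671977 + (6.671977 − 6.659084)/3 = 6.676275
T_{2}^{(1)} = 6.675224 + (6.675224 − 6.671977)/3 = 6.676306
T_{2}^{(2)} = 6.676306 + (6.676306 − 6.676275)/15 = 6.676308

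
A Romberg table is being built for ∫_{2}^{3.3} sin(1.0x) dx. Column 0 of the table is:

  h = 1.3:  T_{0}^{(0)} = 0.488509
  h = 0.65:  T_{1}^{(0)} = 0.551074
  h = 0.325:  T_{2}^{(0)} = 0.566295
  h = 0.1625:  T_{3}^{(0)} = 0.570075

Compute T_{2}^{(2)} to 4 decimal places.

0.5713

Richardson extrapolation on the trapezoidal column (denominator 4−1=3):
T_{1}^{(1)} = 0.551074 + (0.551074 − 0.488509)/3 = 0.571929
T_{2}^{(1)} = (4·0.566295 − 0.551074) / 3 = 0.571369
T_{2}^{(2)} = 0.571369 + (0.571369 − 0.571929)/15 = 0.571332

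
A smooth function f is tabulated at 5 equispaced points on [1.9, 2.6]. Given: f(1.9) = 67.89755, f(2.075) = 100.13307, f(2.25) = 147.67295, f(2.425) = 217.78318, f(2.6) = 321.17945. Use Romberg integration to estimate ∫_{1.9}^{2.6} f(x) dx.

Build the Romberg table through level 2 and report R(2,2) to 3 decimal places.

114.092

R(0,0) (trapezoid, 1 panel, h=0.7000): 136.17695
R(1,0) (trapezoid, 2 panels, h=0.3500): 119.77401
R(2,0) (trapezoid, 4 panels, h=0.1750): 115.52235
R(1,1) = 119.77401 + (119.77401 − 136.17695)/3 = 114.30636
R(2,1) = 115.52235 + (115.52235 − 119.77401)/3 = 114.10513
R(2,2) = 114.10513 + (114.10513 − 114.30636)/15 = 114.09171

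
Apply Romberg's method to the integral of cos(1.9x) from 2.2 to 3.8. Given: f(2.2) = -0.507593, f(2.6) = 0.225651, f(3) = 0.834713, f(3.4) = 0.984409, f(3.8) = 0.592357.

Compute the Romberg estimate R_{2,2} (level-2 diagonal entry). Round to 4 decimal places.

R_{0,0} (trapezoid, 1 panel, h=1.6000): 0.067811
R_{1,0} (trapezoid, 2 panels, h=0.8000): 0.701676
R_{2,0} (trapezoid, 4 panels, h=0.4000): 0.834862
R_{1,1} = 0.701676 + (0.701676 − 0.067811)/3 = 0.912964
R_{2,1} = 0.834862 + (0.834862 − 0.701676)/3 = 0.879257
R_{2,2} = 0.879257 + (0.879257 − 0.912964)/15 = 0.877010

0.8770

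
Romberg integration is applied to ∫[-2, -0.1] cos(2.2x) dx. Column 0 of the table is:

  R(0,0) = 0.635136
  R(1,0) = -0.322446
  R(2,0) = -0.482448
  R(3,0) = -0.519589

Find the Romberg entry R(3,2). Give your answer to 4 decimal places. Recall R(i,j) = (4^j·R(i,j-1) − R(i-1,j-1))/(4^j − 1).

Richardson extrapolation on the trapezoidal column (denominator 4−1=3):
R(2,1) = (4·(-0.482448) − (-0.322446)) / 3 = -0.535782
R(3,1) = (4·(-0.519589) − (-0.482448)) / 3 = -0.531969
R(3,2) = -0.531969 + (-0.531969 − (-0.535782))/15 = -0.531715
(Column j=1 coincides with Simpson's rule on the same nodes.)

-0.5317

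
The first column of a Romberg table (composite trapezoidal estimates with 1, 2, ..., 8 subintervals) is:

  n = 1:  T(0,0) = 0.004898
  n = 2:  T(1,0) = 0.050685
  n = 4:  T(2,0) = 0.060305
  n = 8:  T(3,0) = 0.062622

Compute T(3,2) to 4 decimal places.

Richardson extrapolation on the trapezoidal column (denominator 4−1=3):
T(2,1) = (4·0.060305 − 0.050685) / 3 = 0.063512
T(3,1) = (4·0.062622 − 0.060305) / 3 = 0.063394
T(3,2) = 0.063394 + (0.063394 − 0.063512)/15 = 0.063386

0.0634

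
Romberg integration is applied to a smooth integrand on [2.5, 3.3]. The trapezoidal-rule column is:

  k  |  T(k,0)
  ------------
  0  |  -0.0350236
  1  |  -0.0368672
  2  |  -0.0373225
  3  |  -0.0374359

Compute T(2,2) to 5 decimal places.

-0.03747

Richardson extrapolation on the trapezoidal column (denominator 4−1=3):
T(1,1) = -0.0368672 + (-0.0368672 − (-0.0350236))/3 = -0.0374817
T(2,1) = -0.0373225 + (-0.0373225 − (-0.0368672))/3 = -0.0374743
T(2,2) = (16·(-0.0374743) − (-0.0374817)) / 15 = -0.0374738
(Column j=1 coincides with Simpson's rule on the same nodes.)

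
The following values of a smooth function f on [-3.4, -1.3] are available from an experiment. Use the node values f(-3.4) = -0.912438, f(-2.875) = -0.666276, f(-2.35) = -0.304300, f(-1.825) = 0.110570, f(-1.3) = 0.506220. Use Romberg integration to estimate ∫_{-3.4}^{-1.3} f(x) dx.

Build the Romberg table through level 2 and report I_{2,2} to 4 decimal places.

-0.5665

I_{0,0} (trapezoid, 1 panel, h=2.1000): -0.426529
I_{1,0} (trapezoid, 2 panels, h=1.0500): -0.532779
I_{2,0} (trapezoid, 4 panels, h=0.5250): -0.558135
I_{1,1} = -0.532779 + (-0.532779 − (-0.426529))/3 = -0.568196
I_{2,1} = -0.558135 + (-0.558135 − (-0.532779))/3 = -0.566587
I_{2,2} = -0.566587 + (-0.566587 − (-0.568196))/15 = -0.566480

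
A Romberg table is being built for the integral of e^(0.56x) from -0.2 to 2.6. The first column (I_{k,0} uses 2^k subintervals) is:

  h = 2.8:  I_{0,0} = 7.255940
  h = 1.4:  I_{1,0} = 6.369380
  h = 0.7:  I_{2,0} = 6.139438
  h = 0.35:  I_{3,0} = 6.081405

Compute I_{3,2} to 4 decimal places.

Richardson extrapolation on the trapezoidal column (denominator 4−1=3):
I_{2,1} = (4·6.139438 − 6.369380) / 3 = 6.062791
I_{3,1} = 6.081405 + (6.081405 − 6.139438)/3 = 6.062061
I_{3,2} = (16·6.062061 − 6.062791) / 15 = 6.062012

6.0620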